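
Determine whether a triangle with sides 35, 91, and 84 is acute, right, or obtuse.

right

Compare the square of the longest side to the sum of squares of the other two: 35² + 84² = 8281 = 91².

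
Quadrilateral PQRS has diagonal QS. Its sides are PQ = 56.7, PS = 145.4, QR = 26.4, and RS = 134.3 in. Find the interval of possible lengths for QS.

From triangle PQS: |56.7 − 145.4| < QS < 56.7 + 145.4, i.e. 88.7 < QS < 202.1.
From triangle RQS: 107.9 < QS < 160.7.
Both must hold, so QS lies in the intersection.

107.9 < QS < 160.7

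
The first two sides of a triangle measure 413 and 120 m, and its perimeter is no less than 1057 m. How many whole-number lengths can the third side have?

9

Triangle inequality: 293 < x < 533. Perimeter ≥ 1057 gives x ≥ 1057 − 413 − 120 = 524.
So 524 ≤ x < 533; integers 524 through 532: 9 values.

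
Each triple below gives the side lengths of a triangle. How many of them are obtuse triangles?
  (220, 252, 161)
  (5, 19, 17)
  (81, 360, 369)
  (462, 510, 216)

(220,252,161): 161²+220² = 74321 > 63504 = 252² → acute
(5,19,17): 5²+17² = 314 < 361 = 19² → obtuse
(81,360,369): 81²+360² = 136161 = 369² → right
(462,510,216): 216²+462² = 260100 = 510² → right
1 of the 4 is obtuse.

1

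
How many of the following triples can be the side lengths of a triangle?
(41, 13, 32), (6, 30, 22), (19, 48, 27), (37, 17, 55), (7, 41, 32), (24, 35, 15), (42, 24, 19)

(13,32,41): 13+32 > 41 → valid
(6,22,30): 6+22 ≤ 30 → not valid
(19,27,48): 19+27 ≤ 48 → not valid
(17,37,55): 17+37 ≤ 55 → not valid
(7,32,41): 7+32 ≤ 41 → not valid
(15,24,35): 15+24 > 35 → valid
(19,24,42): 19+24 > 42 → valid
3 of the 7 triples form a triangle.

3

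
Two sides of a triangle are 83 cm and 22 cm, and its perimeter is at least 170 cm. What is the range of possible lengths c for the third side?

Triangle inequality alone gives 61 < c < 105.
The perimeter condition gives c ≥ 170 − 83 − 22 = 65.
Intersecting the two: 65 ≤ c < 105.

65 ≤ c < 105 cm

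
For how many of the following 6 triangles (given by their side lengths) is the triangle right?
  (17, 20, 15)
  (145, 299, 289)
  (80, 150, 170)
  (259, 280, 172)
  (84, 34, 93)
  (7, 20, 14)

1

(17,20,15): 15²+17² = 514 > 400 = 20² → acute
(145,299,289): 145²+289² = 104546 > 89401 = 299² → acute
(80,150,170): 80²+150² = 28900 = 170² → right
(259,280,172): 172²+259² = 96665 > 78400 = 280² → acute
(84,34,93): 34²+84² = 8212 < 8649 = 93² → obtuse
(7,20,14): 7²+14² = 245 < 400 = 20² → obtuse
1 of the 6 is right.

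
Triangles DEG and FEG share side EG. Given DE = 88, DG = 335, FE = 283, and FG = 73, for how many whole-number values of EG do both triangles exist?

From triangle DEG: 247 < EG < 423.
From triangle FEG: 210 < EG < 356.
Intersection: 247 < EG < 356, so integers 248 through 355: 108 values.

108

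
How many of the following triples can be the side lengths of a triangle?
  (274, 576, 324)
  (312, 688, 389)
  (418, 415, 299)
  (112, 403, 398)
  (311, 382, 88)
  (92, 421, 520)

5

(274,324,576): 274+324 > 576 → valid
(312,389,688): 312+389 > 688 → valid
(299,415,418): 299+415 > 418 → valid
(112,398,403): 112+398 > 403 → valid
(88,311,382): 88+311 > 382 → valid
(92,421,520): 92+421 ≤ 520 → not valid
5 of the 6 triples form a triangle.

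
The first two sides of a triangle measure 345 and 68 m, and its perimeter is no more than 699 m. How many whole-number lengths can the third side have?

9

Triangle inequality: 277 < x < 413. Perimeter ≤ 699 gives x ≤ 699 − 345 − 68 = 286.
So 277 < x ≤ 286; integers 278 through 286: 9 values.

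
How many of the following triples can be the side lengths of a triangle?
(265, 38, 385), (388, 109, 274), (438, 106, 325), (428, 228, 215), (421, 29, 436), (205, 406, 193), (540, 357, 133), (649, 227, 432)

(38,265,385): 38+265 ≤ 385 → not valid
(109,274,388): 109+274 ≤ 388 → not valid
(106,325,438): 106+325 ≤ 438 → not valid
(215,228,428): 215+228 > 428 → valid
(29,421,436): 29+421 > 436 → valid
(193,205,406): 193+205 ≤ 406 → not valid
(133,357,540): 133+357 ≤ 540 → not valid
(227,432,649): 227+432 > 649 → valid
3 of the 8 triples form a triangle.

3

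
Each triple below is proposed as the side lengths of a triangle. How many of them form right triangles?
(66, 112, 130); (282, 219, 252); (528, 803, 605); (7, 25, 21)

2

(66,112,130): 66²+112² = 16900 = 130² → right
(282,219,252): 219²+252² = 111465 > 79524 = 282² → acute
(528,803,605): 528²+605² = 644809 = 803² → right
(7,25,21): 7²+21² = 490 < 625 = 25² → obtuse
2 of the 4 are right.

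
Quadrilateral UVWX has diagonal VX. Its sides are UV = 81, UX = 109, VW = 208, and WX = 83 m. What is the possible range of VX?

From triangle UVX: |81 − 109| < VX < 81 + 109, i.e. 28 < VX < 190.
From triangle WVX: 125 < VX < 291.
Both must hold, so VX lies in the intersection.

125 < VX < 190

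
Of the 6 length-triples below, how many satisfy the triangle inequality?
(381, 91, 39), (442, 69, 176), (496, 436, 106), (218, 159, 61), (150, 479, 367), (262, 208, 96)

(39,91,381): 39+91 ≤ 381 → not valid
(69,176,442): 69+176 ≤ 442 → not valid
(106,436,496): 106+436 > 496 → valid
(61,159,218): 61+159 > 218 → valid
(150,367,479): 150+367 > 479 → valid
(96,208,262): 96+208 > 262 → valid
4 of the 6 triples form a triangle.

4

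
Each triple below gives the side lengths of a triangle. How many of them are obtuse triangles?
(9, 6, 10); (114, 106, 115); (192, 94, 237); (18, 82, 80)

1

(9,6,10): 6²+9² = 117 > 100 = 10² → acute
(114,106,115): 106²+114² = 24232 > 13225 = 115² → acute
(192,94,237): 94²+192² = 45700 < 56169 = 237² → obtuse
(18,82,80): 18²+80² = 6724 = 82² → right
1 of the 4 is obtuse.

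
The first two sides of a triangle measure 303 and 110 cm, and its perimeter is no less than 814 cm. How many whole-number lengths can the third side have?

Triangle inequality: 193 < x < 413. Perimeter ≥ 814 gives x ≥ 814 − 303 − 110 = 401.
So 401 ≤ x < 413; integers 401 through 412: 12 values.

12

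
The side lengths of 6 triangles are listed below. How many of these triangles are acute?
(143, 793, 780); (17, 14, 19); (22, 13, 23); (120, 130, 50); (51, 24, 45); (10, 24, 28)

2

(143,793,780): 143²+780² = 628849 = 793² → right
(17,14,19): 14²+17² = 485 > 361 = 19² → acute
(22,13,23): 13²+22² = 653 > 529 = 23² → acute
(120,130,50): 50²+120² = 16900 = 130² → right
(51,24,45): 24²+45² = 2601 = 51² → right
(10,24,28): 10²+24² = 676 < 784 = 28² → obtuse
2 of the 6 are acute.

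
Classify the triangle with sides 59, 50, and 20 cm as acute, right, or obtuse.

Compare the square of the longest side to the sum of squares of the other two: 20² + 50² = 2900 < 3481 = 59².

obtuse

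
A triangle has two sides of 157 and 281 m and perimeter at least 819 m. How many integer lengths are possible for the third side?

Triangle inequality: 124 < x < 438. Perimeter ≥ 819 gives x ≥ 819 − 157 − 281 = 381.
So 381 ≤ x < 438; integers 381 through 437: 57 values.

57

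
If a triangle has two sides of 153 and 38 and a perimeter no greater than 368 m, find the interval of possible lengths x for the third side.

Triangle inequality alone gives 115 < x < 191.
The perimeter condition gives x ≤ 368 − 153 − 38 = 177.
Intersecting the two: 115 < x ≤ 177.

115 < x ≤ 177 m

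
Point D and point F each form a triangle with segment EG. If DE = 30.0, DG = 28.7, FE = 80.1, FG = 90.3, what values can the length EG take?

From triangle DEG: |30.0 − 28.7| < EG < 30.0 + 28.7, i.e. 1.3 < EG < 58.7.
From triangle FEG: 10.2 < EG < 170.4.
Both must hold, so EG lies in the intersection.

10.2 < EG < 58.7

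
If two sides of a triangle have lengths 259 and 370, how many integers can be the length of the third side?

The third side lies in the open interval (111, 629).
Integers from 112 to 628 inclusive: 628 − 112 + 1 = 517.

517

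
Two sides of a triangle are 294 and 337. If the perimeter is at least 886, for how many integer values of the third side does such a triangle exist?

Triangle inequality: 43 < x < 631. Perimeter ≥ 886 gives x ≥ 886 − 294 − 337 = 255.
So 255 ≤ x < 631; integers 255 through 630: 376 values.

376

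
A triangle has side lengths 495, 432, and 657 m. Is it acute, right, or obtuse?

Compare the square of the longest side to the sum of squares of the other two: 432² + 495² = 431649 = 657².

right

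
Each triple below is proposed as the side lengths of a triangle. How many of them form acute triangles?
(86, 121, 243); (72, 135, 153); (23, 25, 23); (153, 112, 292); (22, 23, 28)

(86,121,243): 86+121 ≤ 243, not a triangle
(72,135,153): 72²+135² = 23409 = 153² → right
(23,25,23): 23²+23² = 1058 > 625 = 25² → acute
(153,112,292): 112+153 ≤ 292, not a triangle
(22,23,28): 22²+23² = 1013 > 784 = 28² → acute
2 of the 5 are acute.

2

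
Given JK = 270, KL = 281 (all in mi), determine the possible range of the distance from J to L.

By the triangle inequality, |270 − 281| ≤ JL ≤ 270 + 281.

11 ≤ JL ≤ 551 mi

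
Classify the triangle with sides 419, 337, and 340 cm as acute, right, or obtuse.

Compare the square of the longest side to the sum of squares of the other two: 337² + 340² = 229169 > 175561 = 419².

acute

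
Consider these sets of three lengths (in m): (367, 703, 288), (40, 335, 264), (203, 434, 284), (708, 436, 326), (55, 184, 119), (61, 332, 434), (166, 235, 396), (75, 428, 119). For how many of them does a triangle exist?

3

(288,367,703): 288+367 ≤ 703 → not valid
(40,264,335): 40+264 ≤ 335 → not valid
(203,284,434): 203+284 > 434 → valid
(326,436,708): 326+436 > 708 → valid
(55,119,184): 55+119 ≤ 184 → not valid
(61,332,434): 61+332 ≤ 434 → not valid
(166,235,396): 166+235 > 396 → valid
(75,119,428): 75+119 ≤ 428 → not valid
3 of the 8 triples form a triangle.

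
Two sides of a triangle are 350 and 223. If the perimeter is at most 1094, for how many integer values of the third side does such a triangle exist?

Triangle inequality: 127 < x < 573. Perimeter ≤ 1094 gives x ≤ 1094 − 350 − 223 = 521.
So 127 < x ≤ 521; integers 128 through 521: 394 values.

394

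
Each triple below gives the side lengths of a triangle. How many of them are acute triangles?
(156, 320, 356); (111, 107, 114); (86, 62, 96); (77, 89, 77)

3

(156,320,356): 156²+320² = 126736 = 356² → right
(111,107,114): 107²+111² = 23770 > 12996 = 114² → acute
(86,62,96): 62²+86² = 11240 > 9216 = 96² → acute
(77,89,77): 77²+77² = 11858 > 7921 = 89² → acute
3 of the 4 are acute.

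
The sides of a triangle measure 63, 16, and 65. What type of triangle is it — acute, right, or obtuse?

right

Compare the square of the longest side to the sum of squares of the other two: 16² + 63² = 4225 = 65².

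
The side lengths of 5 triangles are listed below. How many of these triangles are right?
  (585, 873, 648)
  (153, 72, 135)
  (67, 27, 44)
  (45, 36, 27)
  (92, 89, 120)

(585,873,648): 585²+648² = 762129 = 873² → right
(153,72,135): 72²+135² = 23409 = 153² → right
(67,27,44): 27²+44² = 2665 < 4489 = 67² → obtuse
(45,36,27): 27²+36² = 2025 = 45² → right
(92,89,120): 89²+92² = 16385 > 14400 = 120² → acute
3 of the 5 are right.

3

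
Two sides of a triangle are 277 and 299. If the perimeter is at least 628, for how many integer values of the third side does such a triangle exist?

524

Triangle inequality: 22 < x < 576. Perimeter ≥ 628 gives x ≥ 628 − 277 − 299 = 52.
So 52 ≤ x < 576; integers 52 through 575: 524 values.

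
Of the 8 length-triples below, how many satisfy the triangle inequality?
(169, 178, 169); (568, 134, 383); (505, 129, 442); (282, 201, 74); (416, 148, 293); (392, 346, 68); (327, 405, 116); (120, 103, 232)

(169,169,178): 169+169 > 178 → valid
(134,383,568): 134+383 ≤ 568 → not valid
(129,442,505): 129+442 > 505 → valid
(74,201,282): 74+201 ≤ 282 → not valid
(148,293,416): 148+293 > 416 → valid
(68,346,392): 68+346 > 392 → valid
(116,327,405): 116+327 > 405 → valid
(103,120,232): 103+120 ≤ 232 → not valid
5 of the 8 triples form a triangle.

5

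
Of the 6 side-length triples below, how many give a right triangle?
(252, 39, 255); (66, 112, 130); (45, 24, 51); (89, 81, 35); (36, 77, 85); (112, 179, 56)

4

(252,39,255): 39²+252² = 65025 = 255² → right
(66,112,130): 66²+112² = 16900 = 130² → right
(45,24,51): 24²+45² = 2601 = 51² → right
(89,81,35): 35²+81² = 7786 < 7921 = 89² → obtuse
(36,77,85): 36²+77² = 7225 = 85² → right
(112,179,56): 56+112 ≤ 179, not a triangle
4 of the 6 are right.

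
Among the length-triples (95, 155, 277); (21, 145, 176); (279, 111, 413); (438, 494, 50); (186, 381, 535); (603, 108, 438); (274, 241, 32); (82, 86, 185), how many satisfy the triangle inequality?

1

(95,155,277): 95+155 ≤ 277 → not valid
(21,145,176): 21+145 ≤ 176 → not valid
(111,279,413): 111+279 ≤ 413 → not valid
(50,438,494): 50+438 ≤ 494 → not valid
(186,381,535): 186+381 > 535 → valid
(108,438,603): 108+438 ≤ 603 → not valid
(32,241,274): 32+241 ≤ 274 → not valid
(82,86,185): 82+86 ≤ 185 → not valid
1 of the 8 triples forms a triangle.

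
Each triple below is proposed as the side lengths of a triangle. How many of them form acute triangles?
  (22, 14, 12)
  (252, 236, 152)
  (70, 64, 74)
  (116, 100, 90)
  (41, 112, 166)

(22,14,12): 12²+14² = 340 < 484 = 22² → obtuse
(252,236,152): 152²+236² = 78800 > 63504 = 252² → acute
(70,64,74): 64²+70² = 8996 > 5476 = 74² → acute
(116,100,90): 90²+100² = 18100 > 13456 = 116² → acute
(41,112,166): 41+112 ≤ 166, not a triangle
3 of the 5 are acute.

3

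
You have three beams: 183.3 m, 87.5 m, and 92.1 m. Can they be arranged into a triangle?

No

The longest side is 183.3, but the other two sum to only 179.6.
179.6 < 183.3, so the triangle inequality fails.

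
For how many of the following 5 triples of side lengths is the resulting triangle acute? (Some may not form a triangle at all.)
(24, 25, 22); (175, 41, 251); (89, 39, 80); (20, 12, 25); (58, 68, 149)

1

(24,25,22): 22²+24² = 1060 > 625 = 25² → acute
(175,41,251): 41+175 ≤ 251, not a triangle
(89,39,80): 39²+80² = 7921 = 89² → right
(20,12,25): 12²+20² = 544 < 625 = 25² → obtuse
(58,68,149): 58+68 ≤ 149, not a triangle
1 of the 5 is acute.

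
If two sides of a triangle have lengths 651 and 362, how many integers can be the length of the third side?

The third side lies in the open interval (289, 1013).
Integers from 290 to 1012 inclusive: 1012 − 290 + 1 = 723.

723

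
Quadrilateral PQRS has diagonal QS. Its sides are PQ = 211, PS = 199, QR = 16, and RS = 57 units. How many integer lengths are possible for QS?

From triangle PQS: 12 < QS < 410.
From triangle RQS: 41 < QS < 73.
Intersection: 41 < QS < 73, so integers 42 through 72: 31 values.

31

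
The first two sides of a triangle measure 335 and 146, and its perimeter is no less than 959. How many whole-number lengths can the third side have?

3

Triangle inequality: 189 < x < 481. Perimeter ≥ 959 gives x ≥ 959 − 335 − 146 = 478.
So 478 ≤ x < 481; integers 478 through 480: 3 values.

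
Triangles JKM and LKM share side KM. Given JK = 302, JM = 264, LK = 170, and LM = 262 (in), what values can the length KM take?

92 < KM < 432

From triangle JKM: |302 − 264| < KM < 302 + 264, i.e. 38 < KM < 566.
From triangle LKM: 92 < KM < 432.
Both must hold, so KM lies in the intersection.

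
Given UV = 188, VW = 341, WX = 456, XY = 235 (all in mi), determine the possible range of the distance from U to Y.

0 ≤ UY ≤ 1220 mi

The maximum is all hops collinear in one direction: 188 + 341 + 456 + 235 = 1220.
The longest hop is 456; the others sum to 764. Since 456 ≤ 764, the path can fold back on itself completely, so the minimum distance is 0.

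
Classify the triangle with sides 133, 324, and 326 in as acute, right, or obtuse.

acute

Compare the square of the longest side to the sum of squares of the other two: 133² + 324² = 122665 > 106276 = 326².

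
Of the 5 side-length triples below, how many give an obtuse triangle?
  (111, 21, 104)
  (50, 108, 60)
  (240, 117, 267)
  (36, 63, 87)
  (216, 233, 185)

3

(111,21,104): 21²+104² = 11257 < 12321 = 111² → obtuse
(50,108,60): 50²+60² = 6100 < 11664 = 108² → obtuse
(240,117,267): 117²+240² = 71289 = 267² → right
(36,63,87): 36²+63² = 5265 < 7569 = 87² → obtuse
(216,233,185): 185²+216² = 80881 > 54289 = 233² → acute
3 of the 5 are obtuse.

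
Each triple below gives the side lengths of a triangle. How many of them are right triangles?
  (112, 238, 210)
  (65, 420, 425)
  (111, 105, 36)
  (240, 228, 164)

(112,238,210): 112²+210² = 56644 = 238² → right
(65,420,425): 65²+420² = 180625 = 425² → right
(111,105,36): 36²+105² = 12321 = 111² → right
(240,228,164): 164²+228² = 78880 > 57600 = 240² → acute
3 of the 4 are right.

3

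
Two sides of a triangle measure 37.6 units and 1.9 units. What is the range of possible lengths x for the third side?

By the triangle inequality, x must be less than 37.6 + 1.9 = 39.5 and greater than |37.6 − 1.9| = 35.7.

35.7 < x < 39.5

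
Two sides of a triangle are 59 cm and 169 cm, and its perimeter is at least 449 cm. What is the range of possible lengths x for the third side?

Triangle inequality alone gives 110 < x < 228.
The perimeter condition gives x ≥ 449 − 59 − 169 = 221.
Intersecting the two: 221 ≤ x < 228.

221 ≤ x < 228 cm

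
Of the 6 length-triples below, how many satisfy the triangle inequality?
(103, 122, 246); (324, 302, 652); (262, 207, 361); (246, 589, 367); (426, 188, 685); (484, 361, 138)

3

(103,122,246): 103+122 ≤ 246 → not valid
(302,324,652): 302+324 ≤ 652 → not valid
(207,262,361): 207+262 > 361 → valid
(246,367,589): 246+367 > 589 → valid
(188,426,685): 188+426 ≤ 685 → not valid
(138,361,484): 138+361 > 484 → valid
3 of the 6 triples form a triangle.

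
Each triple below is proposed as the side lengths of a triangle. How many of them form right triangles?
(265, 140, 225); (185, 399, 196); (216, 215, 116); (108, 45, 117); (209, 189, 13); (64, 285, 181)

2

(265,140,225): 140²+225² = 70225 = 265² → right
(185,399,196): 185+196 ≤ 399, not a triangle
(216,215,116): 116²+215² = 59681 > 46656 = 216² → acute
(108,45,117): 45²+108² = 13689 = 117² → right
(209,189,13): 13+189 ≤ 209, not a triangle
(64,285,181): 64+181 ≤ 285, not a triangle
2 of the 6 are right.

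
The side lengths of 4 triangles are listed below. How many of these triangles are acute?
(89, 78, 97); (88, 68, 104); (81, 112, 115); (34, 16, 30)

3

(89,78,97): 78²+89² = 14005 > 9409 = 97² → acute
(88,68,104): 68²+88² = 12368 > 10816 = 104² → acute
(81,112,115): 81²+112² = 19105 > 13225 = 115² → acute
(34,16,30): 16²+30² = 1156 = 34² → right
3 of the 4 are acute.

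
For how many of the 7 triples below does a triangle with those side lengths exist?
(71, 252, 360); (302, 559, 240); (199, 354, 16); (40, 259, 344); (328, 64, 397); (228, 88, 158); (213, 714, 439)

(71,252,360): 71+252 ≤ 360 → not valid
(240,302,559): 240+302 ≤ 559 → not valid
(16,199,354): 16+199 ≤ 354 → not valid
(40,259,344): 40+259 ≤ 344 → not valid
(64,328,397): 64+328 ≤ 397 → not valid
(88,158,228): 88+158 > 228 → valid
(213,439,714): 213+439 ≤ 714 → not valid
1 of the 7 triples forms a triangle.

1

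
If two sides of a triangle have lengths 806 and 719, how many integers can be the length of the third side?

The third side lies in the open interval (87, 1525).
Integers from 88 to 1524 inclusive: 1524 − 88 + 1 = 1437.

1437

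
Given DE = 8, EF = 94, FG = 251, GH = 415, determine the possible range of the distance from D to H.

62 ≤ DH ≤ 768

The maximum is all hops collinear in one direction: 8 + 94 + 251 + 415 = 768.
The longest hop is 415; the others sum to 353. Folding the others back against it leaves at least 415 − 353 = 62.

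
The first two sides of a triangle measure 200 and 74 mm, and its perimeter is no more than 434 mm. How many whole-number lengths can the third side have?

34

Triangle inequality: 126 < x < 274. Perimeter ≤ 434 gives x ≤ 434 − 200 − 74 = 160.
So 126 < x ≤ 160; integers 127 through 160: 34 values.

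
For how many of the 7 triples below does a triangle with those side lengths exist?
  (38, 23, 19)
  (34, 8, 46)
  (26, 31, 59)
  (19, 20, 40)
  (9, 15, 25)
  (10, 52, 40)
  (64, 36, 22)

1

(19,23,38): 19+23 > 38 → valid
(8,34,46): 8+34 ≤ 46 → not valid
(26,31,59): 26+31 ≤ 59 → not valid
(19,20,40): 19+20 ≤ 40 → not valid
(9,15,25): 9+15 ≤ 25 → not valid
(10,40,52): 10+40 ≤ 52 → not valid
(22,36,64): 22+36 ≤ 64 → not valid
1 of the 7 triples forms a triangle.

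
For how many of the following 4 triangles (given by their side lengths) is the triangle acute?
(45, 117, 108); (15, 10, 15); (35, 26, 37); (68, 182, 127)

2

(45,117,108): 45²+108² = 13689 = 117² → right
(15,10,15): 10²+15² = 325 > 225 = 15² → acute
(35,26,37): 26²+35² = 1901 > 1369 = 37² → acute
(68,182,127): 68²+127² = 20753 < 33124 = 182² → obtuse
2 of the 4 are acute.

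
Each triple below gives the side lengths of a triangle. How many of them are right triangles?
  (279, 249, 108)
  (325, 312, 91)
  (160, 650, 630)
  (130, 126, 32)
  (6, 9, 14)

(279,249,108): 108²+249² = 73665 < 77841 = 279² → obtuse
(325,312,91): 91²+312² = 105625 = 325² → right
(160,650,630): 160²+630² = 422500 = 650² → right
(130,126,32): 32²+126² = 16900 = 130² → right
(6,9,14): 6²+9² = 117 < 196 = 14² → obtuse
3 of the 5 are right.

3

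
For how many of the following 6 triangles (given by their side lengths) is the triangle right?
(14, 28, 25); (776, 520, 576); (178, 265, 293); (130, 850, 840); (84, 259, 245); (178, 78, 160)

(14,28,25): 14²+25² = 821 > 784 = 28² → acute
(776,520,576): 520²+576² = 602176 = 776² → right
(178,265,293): 178²+265² = 101909 > 85849 = 293² → acute
(130,850,840): 130²+840² = 722500 = 850² → right
(84,259,245): 84²+245² = 67081 = 259² → right
(178,78,160): 78²+160² = 31684 = 178² → right
4 of the 6 are right.

4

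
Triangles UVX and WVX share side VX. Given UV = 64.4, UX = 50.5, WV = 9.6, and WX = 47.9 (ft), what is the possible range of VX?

From triangle UVX: |64.4 − 50.5| < VX < 64.4 + 50.5, i.e. 13.9 < VX < 114.9.
From triangle WVX: 38.3 < VX < 57.5.
Both must hold, so VX lies in the intersection.

38.3 < VX < 57.5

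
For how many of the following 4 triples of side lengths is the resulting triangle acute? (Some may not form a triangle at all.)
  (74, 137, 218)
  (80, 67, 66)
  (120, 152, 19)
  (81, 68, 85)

(74,137,218): 74+137 ≤ 218, not a triangle
(80,67,66): 66²+67² = 8845 > 6400 = 80² → acute
(120,152,19): 19+120 ≤ 152, not a triangle
(81,68,85): 68²+81² = 11185 > 7225 = 85² → acute
2 of the 4 are acute.

2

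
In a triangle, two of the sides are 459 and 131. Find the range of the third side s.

By the triangle inequality, s must be less than 459 + 131 = 590 and greater than |459 − 131| = 328.

328 < s < 590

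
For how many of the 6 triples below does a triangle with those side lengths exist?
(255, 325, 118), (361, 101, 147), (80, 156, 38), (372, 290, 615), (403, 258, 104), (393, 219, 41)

2

(118,255,325): 118+255 > 325 → valid
(101,147,361): 101+147 ≤ 361 → not valid
(38,80,156): 38+80 ≤ 156 → not valid
(290,372,615): 290+372 > 615 → valid
(104,258,403): 104+258 ≤ 403 → not valid
(41,219,393): 41+219 ≤ 393 → not valid
2 of the 6 triples form a triangle.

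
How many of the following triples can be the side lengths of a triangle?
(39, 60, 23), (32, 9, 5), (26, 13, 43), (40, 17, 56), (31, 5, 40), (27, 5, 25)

(23,39,60): 23+39 > 60 → valid
(5,9,32): 5+9 ≤ 32 → not valid
(13,26,43): 13+26 ≤ 43 → not valid
(17,40,56): 17+40 > 56 → valid
(5,31,40): 5+31 ≤ 40 → not valid
(5,25,27): 5+25 > 27 → valid
3 of the 6 triples form a triangle.

3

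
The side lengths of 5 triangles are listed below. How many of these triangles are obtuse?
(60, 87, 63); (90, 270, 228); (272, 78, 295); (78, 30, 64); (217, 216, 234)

(60,87,63): 60²+63² = 7569 = 87² → right
(90,270,228): 90²+228² = 60084 < 72900 = 270² → obtuse
(272,78,295): 78²+272² = 80068 < 87025 = 295² → obtuse
(78,30,64): 30²+64² = 4996 < 6084 = 78² → obtuse
(217,216,234): 216²+217² = 93745 > 54756 = 234² → acute
3 of the 5 are obtuse.

3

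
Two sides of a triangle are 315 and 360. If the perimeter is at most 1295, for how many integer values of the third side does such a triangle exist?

Triangle inequality: 45 < x < 675. Perimeter ≤ 1295 gives x ≤ 1295 − 315 − 360 = 620.
So 45 < x ≤ 620; integers 46 through 620: 575 values.

575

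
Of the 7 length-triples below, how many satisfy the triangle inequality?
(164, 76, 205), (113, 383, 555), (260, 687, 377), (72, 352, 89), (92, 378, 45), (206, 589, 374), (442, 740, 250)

1

(76,164,205): 76+164 > 205 → valid
(113,383,555): 113+383 ≤ 555 → not valid
(260,377,687): 260+377 ≤ 687 → not valid
(72,89,352): 72+89 ≤ 352 → not valid
(45,92,378): 45+92 ≤ 378 → not valid
(206,374,589): 206+374 ≤ 589 → not valid
(250,442,740): 250+442 ≤ 740 → not valid
1 of the 7 triples forms a triangle.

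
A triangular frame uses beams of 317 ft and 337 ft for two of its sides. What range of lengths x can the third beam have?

20 < x < 654 (ft)

By the triangle inequality, x must be less than 317 + 337 = 654 and greater than |317 − 337| = 20.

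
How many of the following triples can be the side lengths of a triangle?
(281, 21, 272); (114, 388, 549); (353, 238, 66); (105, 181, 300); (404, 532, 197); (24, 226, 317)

(21,272,281): 21+272 > 281 → valid
(114,388,549): 114+388 ≤ 549 → not valid
(66,238,353): 66+238 ≤ 353 → not valid
(105,181,300): 105+181 ≤ 300 → not valid
(197,404,532): 197+404 > 532 → valid
(24,226,317): 24+226 ≤ 317 → not valid
2 of the 6 triples form a triangle.

2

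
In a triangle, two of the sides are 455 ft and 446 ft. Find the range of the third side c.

By the triangle inequality, c must be less than 455 + 446 = 901 and greater than |455 − 446| = 9.

9 < c < 901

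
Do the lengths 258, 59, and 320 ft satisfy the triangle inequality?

No

The longest side is 320, but the other two sum to only 317.
317 < 320, so the triangle inequality fails.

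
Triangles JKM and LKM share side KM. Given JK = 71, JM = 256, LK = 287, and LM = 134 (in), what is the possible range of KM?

185 < KM < 327

From triangle JKM: |71 − 256| < KM < 71 + 256, i.e. 185 < KM < 327.
From triangle LKM: 153 < KM < 421.
Both must hold, so KM lies in the intersection.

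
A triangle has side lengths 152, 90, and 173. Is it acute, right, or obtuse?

acute

Compare the square of the longest side to the sum of squares of the other two: 90² + 152² = 31204 > 29929 = 173².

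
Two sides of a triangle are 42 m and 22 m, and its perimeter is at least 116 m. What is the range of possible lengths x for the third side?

Triangle inequality alone gives 20 < x < 64.
The perimeter condition gives x ≥ 116 − 42 − 22 = 52.
Intersecting the two: 52 ≤ x < 64.

52 ≤ x < 64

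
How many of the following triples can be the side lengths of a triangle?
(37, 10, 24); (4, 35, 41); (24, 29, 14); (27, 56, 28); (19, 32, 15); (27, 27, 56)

(10,24,37): 10+24 ≤ 37 → not valid
(4,35,41): 4+35 ≤ 41 → not valid
(14,24,29): 14+24 > 29 → valid
(27,28,56): 27+28 ≤ 56 → not valid
(15,19,32): 15+19 > 32 → valid
(27,27,56): 27+27 ≤ 56 → not valid
2 of the 6 triples form a triangle.

2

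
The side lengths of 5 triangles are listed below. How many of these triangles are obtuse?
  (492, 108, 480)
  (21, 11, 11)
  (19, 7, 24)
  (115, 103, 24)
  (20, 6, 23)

4

(492,108,480): 108²+480² = 242064 = 492² → right
(21,11,11): 11²+11² = 242 < 441 = 21² → obtuse
(19,7,24): 7²+19² = 410 < 576 = 24² → obtuse
(115,103,24): 24²+103² = 11185 < 13225 = 115² → obtuse
(20,6,23): 6²+20² = 436 < 529 = 23² → obtuse
4 of the 5 are obtuse.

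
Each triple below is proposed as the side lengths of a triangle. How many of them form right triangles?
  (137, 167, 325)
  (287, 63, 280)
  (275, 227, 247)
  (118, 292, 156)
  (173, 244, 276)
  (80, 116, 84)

2

(137,167,325): 137+167 ≤ 325, not a triangle
(287,63,280): 63²+280² = 82369 = 287² → right
(275,227,247): 227²+247² = 112538 > 75625 = 275² → acute
(118,292,156): 118+156 ≤ 292, not a triangle
(173,244,276): 173²+244² = 89465 > 76176 = 276² → acute
(80,116,84): 80²+84² = 13456 = 116² → right
2 of the 6 are right.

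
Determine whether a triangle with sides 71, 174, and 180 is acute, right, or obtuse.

acute

Compare the square of the longest side to the sum of squares of the other two: 71² + 174² = 35317 > 32400 = 180².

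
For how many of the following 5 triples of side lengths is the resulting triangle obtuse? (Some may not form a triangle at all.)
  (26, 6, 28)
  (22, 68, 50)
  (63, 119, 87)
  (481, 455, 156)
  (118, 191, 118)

(26,6,28): 6²+26² = 712 < 784 = 28² → obtuse
(22,68,50): 22²+50² = 2984 < 4624 = 68² → obtuse
(63,119,87): 63²+87² = 11538 < 14161 = 119² → obtuse
(481,455,156): 156²+455² = 231361 = 481² → right
(118,191,118): 118²+118² = 27848 < 36481 = 191² → obtuse
4 of the 5 are obtuse.

4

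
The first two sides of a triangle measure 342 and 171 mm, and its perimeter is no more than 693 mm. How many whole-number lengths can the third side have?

Triangle inequality: 171 < x < 513. Perimeter ≤ 693 gives x ≤ 693 − 342 − 171 = 180.
So 171 < x ≤ 180; integers 172 through 180: 9 values.

9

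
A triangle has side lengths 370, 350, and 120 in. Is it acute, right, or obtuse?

right

Compare the square of the longest side to the sum of squares of the other two: 120² + 350² = 136900 = 370².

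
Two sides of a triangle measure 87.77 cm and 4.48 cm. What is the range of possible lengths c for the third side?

83.29 < c < 92.25

By the triangle inequality, c must be less than 87.77 + 4.48 = 92.25 and greater than |87.77 − 4.48| = 83.29.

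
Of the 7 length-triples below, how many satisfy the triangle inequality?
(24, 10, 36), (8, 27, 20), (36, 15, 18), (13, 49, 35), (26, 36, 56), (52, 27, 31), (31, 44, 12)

3

(10,24,36): 10+24 ≤ 36 → not valid
(8,20,27): 8+20 > 27 → valid
(15,18,36): 15+18 ≤ 36 → not valid
(13,35,49): 13+35 ≤ 49 → not valid
(26,36,56): 26+36 > 56 → valid
(27,31,52): 27+31 > 52 → valid
(12,31,44): 12+31 ≤ 44 → not valid
3 of the 7 triples form a triangle.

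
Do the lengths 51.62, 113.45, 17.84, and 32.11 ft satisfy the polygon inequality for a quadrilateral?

For a quadrilateral, each side must be shorter than the sum of the others.
Here the longest side is 113.45, but the remaining 3 sides sum to only 101.57.

No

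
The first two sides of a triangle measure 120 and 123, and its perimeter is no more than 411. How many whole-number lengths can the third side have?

165

Triangle inequality: 3 < x < 243. Perimeter ≤ 411 gives x ≤ 411 − 120 − 123 = 168.
So 3 < x ≤ 168; integers 4 through 168: 165 values.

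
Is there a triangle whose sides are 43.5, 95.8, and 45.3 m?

No

The longest side is 95.8, but the other two sum to only 88.8.
88.8 < 95.8, so the triangle inequality fails.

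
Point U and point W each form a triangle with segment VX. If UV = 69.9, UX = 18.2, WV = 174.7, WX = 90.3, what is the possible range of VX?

84.4 < VX < 88.1

From triangle UVX: |69.9 − 18.2| < VX < 69.9 + 18.2, i.e. 51.7 < VX < 88.1.
From triangle WVX: 84.4 < VX < 265.0.
Both must hold, so VX lies in the intersection.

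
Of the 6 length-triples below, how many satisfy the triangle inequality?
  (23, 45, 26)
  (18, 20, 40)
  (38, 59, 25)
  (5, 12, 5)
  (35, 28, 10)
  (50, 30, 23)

4

(23,26,45): 23+26 > 45 → valid
(18,20,40): 18+20 ≤ 40 → not valid
(25,38,59): 25+38 > 59 → valid
(5,5,12): 5+5 ≤ 12 → not valid
(10,28,35): 10+28 > 35 → valid
(23,30,50): 23+30 > 50 → valid
4 of the 6 triples form a triangle.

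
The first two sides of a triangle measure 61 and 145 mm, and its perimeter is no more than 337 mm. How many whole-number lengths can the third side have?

47

Triangle inequality: 84 < x < 206. Perimeter ≤ 337 gives x ≤ 337 − 61 − 145 = 131.
So 84 < x ≤ 131; integers 85 through 131: 47 values.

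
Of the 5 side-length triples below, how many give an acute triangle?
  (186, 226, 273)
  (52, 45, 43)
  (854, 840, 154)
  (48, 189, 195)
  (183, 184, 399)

(186,226,273): 186²+226² = 85672 > 74529 = 273² → acute
(52,45,43): 43²+45² = 3874 > 2704 = 52² → acute
(854,840,154): 154²+840² = 729316 = 854² → right
(48,189,195): 48²+189² = 38025 = 195² → right
(183,184,399): 183+184 ≤ 399, not a triangle
2 of the 5 are acute.

2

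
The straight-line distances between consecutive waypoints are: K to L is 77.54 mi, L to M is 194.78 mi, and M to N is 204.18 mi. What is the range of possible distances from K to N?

The maximum is all hops collinear in one direction: 77.54 + 194.78 + 204.18 = 476.50.
The longest hop is 204.18; the others sum to 272.32. Since 204.18 ≤ 272.32, the path can fold back on itself completely, so the minimum distance is 0.

0 ≤ KN ≤ 476.50 mi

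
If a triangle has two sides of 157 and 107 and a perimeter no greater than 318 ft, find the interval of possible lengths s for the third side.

Triangle inequality alone gives 50 < s < 264.
The perimeter condition gives s ≤ 318 − 157 − 107 = 54.
Intersecting the two: 50 < s ≤ 54.

50 < s ≤ 54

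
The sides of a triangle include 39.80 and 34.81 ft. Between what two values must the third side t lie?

4.99 < t < 74.61 (ft)

By the triangle inequality, t must be less than 39.80 + 34.81 = 74.61 and greater than |39.80 − 34.81| = 4.99.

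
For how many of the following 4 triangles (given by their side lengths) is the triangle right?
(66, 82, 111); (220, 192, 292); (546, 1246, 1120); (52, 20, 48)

3

(66,82,111): 66²+82² = 11080 < 12321 = 111² → obtuse
(220,192,292): 192²+220² = 85264 = 292² → right
(546,1246,1120): 546²+1120² = 1552516 = 1246² → right
(52,20,48): 20²+48² = 2704 = 52² → right
3 of the 4 are right.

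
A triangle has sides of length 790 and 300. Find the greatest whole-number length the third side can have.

1089

The third side must be strictly less than 790 + 300 = 1090.
The largest integer below 1090 is 1089.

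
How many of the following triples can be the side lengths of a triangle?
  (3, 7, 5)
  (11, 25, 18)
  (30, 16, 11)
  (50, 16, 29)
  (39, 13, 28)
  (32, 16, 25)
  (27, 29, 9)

5

(3,5,7): 3+5 > 7 → valid
(11,18,25): 11+18 > 25 → valid
(11,16,30): 11+16 ≤ 30 → not valid
(16,29,50): 16+29 ≤ 50 → not valid
(13,28,39): 13+28 > 39 → valid
(16,25,32): 16+25 > 32 → valid
(9,27,29): 9+27 > 29 → valid
5 of the 7 triples form a triangle.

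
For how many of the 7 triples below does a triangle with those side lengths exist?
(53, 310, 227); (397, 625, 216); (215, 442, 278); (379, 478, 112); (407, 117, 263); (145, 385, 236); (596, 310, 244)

(53,227,310): 53+227 ≤ 310 → not valid
(216,397,625): 216+397 ≤ 625 → not valid
(215,278,442): 215+278 > 442 → valid
(112,379,478): 112+379 > 478 → valid
(117,263,407): 117+263 ≤ 407 → not valid
(145,236,385): 145+236 ≤ 385 → not valid
(244,310,596): 244+310 ≤ 596 → not valid
2 of the 7 triples form a triangle.

2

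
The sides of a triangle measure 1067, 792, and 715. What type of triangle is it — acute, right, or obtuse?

Compare the square of the longest side to the sum of squares of the other two: 715² + 792² = 1138489 = 1067².

right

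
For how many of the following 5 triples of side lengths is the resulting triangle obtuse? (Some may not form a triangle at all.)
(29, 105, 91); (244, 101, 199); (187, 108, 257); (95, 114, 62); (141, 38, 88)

4

(29,105,91): 29²+91² = 9122 < 11025 = 105² → obtuse
(244,101,199): 101²+199² = 49802 < 59536 = 244² → obtuse
(187,108,257): 108²+187² = 46633 < 66049 = 257² → obtuse
(95,114,62): 62²+95² = 12869 < 12996 = 114² → obtuse
(141,38,88): 38+88 ≤ 141, not a triangle
4 of the 5 are obtuse.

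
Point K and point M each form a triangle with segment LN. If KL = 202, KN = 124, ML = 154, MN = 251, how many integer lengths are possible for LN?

From triangle KLN: 78 < LN < 326.
From triangle MLN: 97 < LN < 405.
Intersection: 97 < LN < 326, so integers 98 through 325: 228 values.

228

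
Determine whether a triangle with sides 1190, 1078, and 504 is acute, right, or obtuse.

Compare the square of the longest side to the sum of squares of the other two: 504² + 1078² = 1416100 = 1190².

right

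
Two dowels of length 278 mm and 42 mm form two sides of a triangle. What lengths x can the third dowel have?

236 < x < 320

By the triangle inequality, x must be less than 278 + 42 = 320 and greater than |278 − 42| = 236.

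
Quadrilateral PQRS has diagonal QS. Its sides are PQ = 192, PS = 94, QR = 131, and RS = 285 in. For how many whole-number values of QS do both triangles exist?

131

From triangle PQS: 98 < QS < 286.
From triangle RQS: 154 < QS < 416.
Intersection: 154 < QS < 286, so integers 155 through 285: 131 values.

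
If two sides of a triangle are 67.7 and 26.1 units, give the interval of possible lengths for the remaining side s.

41.6 < s < 93.8

By the triangle inequality, s must be less than 67.7 + 26.1 = 93.8 and greater than |67.7 − 26.1| = 41.6.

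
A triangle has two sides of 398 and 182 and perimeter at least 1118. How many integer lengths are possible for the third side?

Triangle inequality: 216 < x < 580. Perimeter ≥ 1118 gives x ≥ 1118 − 398 − 182 = 538.
So 538 ≤ x < 580; integers 538 through 579: 42 values.

42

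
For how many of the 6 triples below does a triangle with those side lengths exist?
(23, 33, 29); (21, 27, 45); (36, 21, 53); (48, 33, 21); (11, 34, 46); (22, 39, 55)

5

(23,29,33): 23+29 > 33 → valid
(21,27,45): 21+27 > 45 → valid
(21,36,53): 21+36 > 53 → valid
(21,33,48): 21+33 > 48 → valid
(11,34,46): 11+34 ≤ 46 → not valid
(22,39,55): 22+39 > 55 → valid
5 of the 6 triples form a triangle.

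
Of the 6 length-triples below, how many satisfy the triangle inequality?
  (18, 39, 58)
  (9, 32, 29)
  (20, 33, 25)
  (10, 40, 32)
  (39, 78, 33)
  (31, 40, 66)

4

(18,39,58): 18+39 ≤ 58 → not valid
(9,29,32): 9+29 > 32 → valid
(20,25,33): 20+25 > 33 → valid
(10,32,40): 10+32 > 40 → valid
(33,39,78): 33+39 ≤ 78 → not valid
(31,40,66): 31+40 > 66 → valid
4 of the 6 triples form a triangle.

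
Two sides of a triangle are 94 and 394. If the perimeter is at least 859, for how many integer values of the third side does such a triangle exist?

117

Triangle inequality: 300 < x < 488. Perimeter ≥ 859 gives x ≥ 859 − 94 − 394 = 371.
So 371 ≤ x < 488; integers 371 through 487: 117 values.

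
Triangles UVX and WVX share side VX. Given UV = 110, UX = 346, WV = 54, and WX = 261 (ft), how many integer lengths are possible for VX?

From triangle UVX: 236 < VX < 456.
From triangle WVX: 207 < VX < 315.
Intersection: 236 < VX < 315, so integers 237 through 314: 78 values.

78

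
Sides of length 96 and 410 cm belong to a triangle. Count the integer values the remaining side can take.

The third side lies in the open interval (314, 506).
Integers from 315 to 505 inclusive: 505 − 315 + 1 = 191.

191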